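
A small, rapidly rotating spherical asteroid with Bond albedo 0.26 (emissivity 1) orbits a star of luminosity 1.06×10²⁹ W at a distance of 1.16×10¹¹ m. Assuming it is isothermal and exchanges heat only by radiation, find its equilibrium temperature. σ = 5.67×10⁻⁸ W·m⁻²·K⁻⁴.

T ≈ 1200 K

First find the stellar flux at distance d: S = L/(4πd²) = 1.06×10²⁹/(4π·(1.16×10¹¹)²) = 6.269×10⁵ W/m².
For an isothermal sphere, absorbed (1−a)S·πr² = emitted σ·4πr²·T⁴, so T⁴ = (1−a)S/(4σ).
T⁴ = 0.740·6.269×10⁵/(4·5.67×10⁻⁸) = 2.045×10¹² K⁴.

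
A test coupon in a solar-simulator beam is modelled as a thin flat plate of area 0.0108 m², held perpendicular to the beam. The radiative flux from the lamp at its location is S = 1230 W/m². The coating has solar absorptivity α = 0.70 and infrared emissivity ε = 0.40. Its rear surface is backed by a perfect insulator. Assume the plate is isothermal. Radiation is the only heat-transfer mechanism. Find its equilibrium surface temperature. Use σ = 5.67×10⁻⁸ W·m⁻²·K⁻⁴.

T ≈ 441 K

At equilibrium, absorbed power = emitted power.
Absorbing cross-section = A = 0.01080 m²; emitting surface = A = 0.01080 m² (ratio 1).
αS·A_cross = εσ·A_surf·T⁴  ⇒  T⁴ = αS/(ε·1σ).
T⁴ = 0.700·1230/(0.40·1·5.67×10⁻⁸) = 3.796×10¹⁰ K⁴.
T = (3.796×10¹⁰)^(1/4).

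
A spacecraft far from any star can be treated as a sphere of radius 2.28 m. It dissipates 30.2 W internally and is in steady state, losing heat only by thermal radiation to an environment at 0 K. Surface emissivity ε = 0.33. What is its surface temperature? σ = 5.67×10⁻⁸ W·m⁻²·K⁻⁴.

T ≈ 70.5 K

Steady state: internal power = radiated power, P = εσA T⁴.
Radiating area A = 4πr² = 65.33 m².
T⁴ = P/(εσA) = 30.2/(0.33·5.67×10⁻⁸·65.33) = 2.471×10⁷ K⁴.
T = (2.471×10⁷)^(1/4).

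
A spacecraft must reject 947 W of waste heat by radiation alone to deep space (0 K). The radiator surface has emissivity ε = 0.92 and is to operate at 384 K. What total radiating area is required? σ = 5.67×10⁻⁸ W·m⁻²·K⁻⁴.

A ≈ 0.835 m²

P = εσA T⁴ ⇒ A = P/(εσT⁴).
T⁴ = 2.174×10¹⁰ K⁴.
A = 947/(0.92 × 5.67×10⁻⁸ × 2.174×10¹⁰).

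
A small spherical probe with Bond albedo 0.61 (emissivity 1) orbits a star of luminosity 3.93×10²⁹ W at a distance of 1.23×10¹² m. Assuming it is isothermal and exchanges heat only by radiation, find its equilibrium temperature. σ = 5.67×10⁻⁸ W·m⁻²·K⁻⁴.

T ≈ 434 K

First find the stellar flux at distance d: S = L/(4πd²) = 3.93×10²⁹/(4π·(1.23×10¹²)²) = 20670 W/m².
For an isothermal sphere, absorbed (1−a)S·πr² = emitted σ·4πr²·T⁴, so T⁴ = (1−a)S/(4σ).
T⁴ = 0.390·20670/(4·5.67×10⁻⁸) = 3.555×10¹⁰ K⁴.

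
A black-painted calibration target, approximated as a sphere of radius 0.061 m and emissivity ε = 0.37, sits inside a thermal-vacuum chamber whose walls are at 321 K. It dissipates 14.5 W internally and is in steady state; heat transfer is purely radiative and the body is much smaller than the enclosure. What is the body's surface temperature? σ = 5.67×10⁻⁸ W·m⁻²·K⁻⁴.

For a small grey body in a large enclosure, net radiated power = εσA(T⁴ − T_w⁴).
Steady state: P = εσA(T⁴ − T_w⁴) with A = 4πr² = 0.04676 m².
T⁴ = P/(εσA) + T_w⁴ = 14.5/(0.37·5.67×10⁻⁸·0.04676) + (321)⁴
    = 1.478×10¹⁰ + 1.062×10¹⁰ = 2.540×10¹⁰ K⁴.

T ≈ 399 K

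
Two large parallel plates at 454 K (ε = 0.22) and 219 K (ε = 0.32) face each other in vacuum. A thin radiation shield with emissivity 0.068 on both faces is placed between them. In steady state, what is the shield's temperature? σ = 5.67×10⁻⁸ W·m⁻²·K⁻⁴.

T_s ≈ 383 K

In steady state the net flux on the hot side equals that on the cold side.
σ(T₁⁴−T_s⁴)/D₁ = σ(T_s⁴−T₂⁴)/D₂, with D₁ = 1/ε₁+1/ε_s−1 = 18.25, D₂ = 1/ε_s+1/ε₂−1 = 16.83.
Solve for T_s⁴: T_s⁴ = (D₂·T₁⁴ + D₁·T₂⁴)/(D₁+D₂) = 2.158×10¹⁰ K⁴.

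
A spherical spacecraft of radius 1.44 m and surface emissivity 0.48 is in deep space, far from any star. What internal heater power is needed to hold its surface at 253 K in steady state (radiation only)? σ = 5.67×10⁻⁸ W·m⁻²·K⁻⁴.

P = εσ·4πr²·T⁴.
4πr² = 26.06 m²; T⁴ = 4.097×10⁹ K⁴.
P = 0.48·5.67×10⁻⁸·26.06·4.097×10⁹.

P ≈ 2910 W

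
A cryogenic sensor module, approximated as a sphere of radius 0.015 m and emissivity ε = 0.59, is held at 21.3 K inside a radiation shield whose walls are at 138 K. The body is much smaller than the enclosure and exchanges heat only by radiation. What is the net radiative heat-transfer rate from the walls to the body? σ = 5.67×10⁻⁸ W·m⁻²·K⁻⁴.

P_net ≈ 0.0343 W

For a small grey body in a large enclosure: P_net = εσA(T_body⁴ − T_wall⁴).
A = 4πr² = 0.002827 m²; T_body⁴ − T_wall⁴ = 2.058×10⁵ − 3.627×10⁸ = -3.625×10⁸ K⁴.
|P_net| = 0.59·5.67×10⁻⁸·0.002827·3.625×10⁸.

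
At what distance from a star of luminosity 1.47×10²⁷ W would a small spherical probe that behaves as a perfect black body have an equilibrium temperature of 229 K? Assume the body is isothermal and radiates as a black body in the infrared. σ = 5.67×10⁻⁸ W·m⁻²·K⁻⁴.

For an isothermal black-emitting sphere, (1−a)S·πr² = σ·4πr²·T⁴ ⇒ S = 4σT⁴/(1−a).
S = 4·5.67×10⁻⁸·(229)⁴/1.00 = 623.7 W/m².
Flux falls as S = L/(4πd²), so d = √(L/(4πS)) = √(1.47×10²⁷/(4π·623.7)).

d ≈ 4.33×10¹¹ m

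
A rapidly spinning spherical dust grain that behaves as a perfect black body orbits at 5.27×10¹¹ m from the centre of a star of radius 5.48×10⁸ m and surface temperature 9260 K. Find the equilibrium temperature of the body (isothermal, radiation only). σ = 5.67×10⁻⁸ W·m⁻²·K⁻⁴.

T ≈ 211 K

The star's surface emits σT_*⁴; at distance d the flux is S = σT_*⁴(R_*/d)².
S = 5.67×10⁻⁸·(9260)⁴·(5.48×10⁸/5.27×10¹¹)² = 450.8 W/m².
For an isothermal sphere T⁴ = (1−a)S/(4σ) = 1.988×10⁹ K⁴.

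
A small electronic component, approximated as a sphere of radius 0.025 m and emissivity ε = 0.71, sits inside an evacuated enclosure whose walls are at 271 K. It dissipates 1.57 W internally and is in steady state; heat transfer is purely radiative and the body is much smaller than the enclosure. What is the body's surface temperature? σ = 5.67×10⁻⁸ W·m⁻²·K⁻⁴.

T ≈ 319 K

For a small grey body in a large enclosure, net radiated power = εσA(T⁴ − T_w⁴).
Steady state: P = εσA(T⁴ − T_w⁴) with A = 4πr² = 0.007854 m².
T⁴ = P/(εσA) + T_w⁴ = 1.57/(0.71·5.67×10⁻⁸·0.007854) + (271)⁴
    = 4.966×10⁹ + 5.394×10⁹ = 1.036×10¹⁰ K⁴.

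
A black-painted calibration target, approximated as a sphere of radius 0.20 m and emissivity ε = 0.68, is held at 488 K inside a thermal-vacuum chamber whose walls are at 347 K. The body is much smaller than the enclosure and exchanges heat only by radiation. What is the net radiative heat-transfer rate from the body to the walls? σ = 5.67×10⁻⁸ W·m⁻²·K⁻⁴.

P_net ≈ 818 W

For a small grey body in a large enclosure: P_net = εσA(T_body⁴ − T_wall⁴).
A = 4πr² = 0.5027 m²; T_body⁴ − T_wall⁴ = 5.671×10¹⁰ − 1.450×10¹⁰ = 4.221×10¹⁰ K⁴.
|P_net| = 0.68·5.67×10⁻⁸·0.5027·4.221×10¹⁰.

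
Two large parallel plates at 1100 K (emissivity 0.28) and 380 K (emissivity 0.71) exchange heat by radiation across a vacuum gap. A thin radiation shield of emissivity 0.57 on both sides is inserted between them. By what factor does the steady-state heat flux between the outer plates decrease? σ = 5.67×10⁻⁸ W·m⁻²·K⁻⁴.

Without shield: q₀ = σΔ(T⁴)/(1/ε₁+1/ε₂−1) with denominator 3.980.
With shield the two gaps are in series; the resistances add: (1/ε₁+1/ε_s−1)+(1/ε_s+1/ε₂−1) = 4.326+2.163 = 6.489.
Heat-flux ratio q₀/q = 6.489/3.980.

factor ≈ 1.63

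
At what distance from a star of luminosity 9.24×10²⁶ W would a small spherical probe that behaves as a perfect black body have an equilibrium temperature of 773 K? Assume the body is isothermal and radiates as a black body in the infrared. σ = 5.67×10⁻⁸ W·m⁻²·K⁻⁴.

d ≈ 3.01×10¹⁰ m

For an isothermal black-emitting sphere, (1−a)S·πr² = σ·4πr²·T⁴ ⇒ S = 4σT⁴/(1−a).
S = 4·5.67×10⁻⁸·(773)⁴/1.00 = 80980 W/m².
Flux falls as S = L/(4πd²), so d = √(L/(4πS)) = √(9.24×10²⁶/(4π·80980)).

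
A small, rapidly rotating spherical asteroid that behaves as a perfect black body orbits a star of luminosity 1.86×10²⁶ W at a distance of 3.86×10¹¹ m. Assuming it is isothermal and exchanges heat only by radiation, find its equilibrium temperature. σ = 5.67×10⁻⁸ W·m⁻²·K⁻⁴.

T ≈ 145 K

First find the stellar flux at distance d: S = L/(4πd²) = 1.86×10²⁶/(4π·(3.86×10¹¹)²) = 99.34 W/m².
For an isothermal sphere, absorbed (1−a)S·πr² = emitted σ·4πr²·T⁴, so T⁴ = (1−a)S/(4σ).
T⁴ = 1.00·99.34/(4·5.67×10⁻⁸) = 4.380×10⁸ K⁴.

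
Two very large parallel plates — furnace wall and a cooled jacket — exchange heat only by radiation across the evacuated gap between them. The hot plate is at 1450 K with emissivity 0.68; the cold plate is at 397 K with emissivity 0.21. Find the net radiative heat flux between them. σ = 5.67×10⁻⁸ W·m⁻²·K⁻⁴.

For two infinite grey parallel plates, q = σ(T₁⁴ − T₂⁴)/(1/ε₁ + 1/ε₂ − 1).
T₁⁴ − T₂⁴ = 4.421×10¹² − 2.484×10¹⁰ = 4.396×10¹² K⁴.
1/ε₁ + 1/ε₂ − 1 = 1.471 + 4.762 − 1 = 5.232.
q = 5.67×10⁻⁸ × 4.396×10¹² / 5.232.

q ≈ 47600 W/m²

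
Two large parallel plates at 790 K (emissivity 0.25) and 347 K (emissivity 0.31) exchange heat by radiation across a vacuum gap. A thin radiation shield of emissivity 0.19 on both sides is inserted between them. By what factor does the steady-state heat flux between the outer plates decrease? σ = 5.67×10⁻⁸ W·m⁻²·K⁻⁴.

Without shield: q₀ = σΔ(T⁴)/(1/ε₁+1/ε₂−1) with denominator 6.226.
With shield the two gaps are in series; the resistances add: (1/ε₁+1/ε_s−1)+(1/ε_s+1/ε₂−1) = 8.263+7.489 = 15.75.
Heat-flux ratio q₀/q = 15.75/6.226.

factor ≈ 2.53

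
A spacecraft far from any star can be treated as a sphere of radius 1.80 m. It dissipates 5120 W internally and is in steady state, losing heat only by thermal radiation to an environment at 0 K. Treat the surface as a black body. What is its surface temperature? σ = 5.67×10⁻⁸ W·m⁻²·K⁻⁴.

T ≈ 217 K

Steady state: internal power = radiated power, P = εσA T⁴.
Radiating area A = 4πr² = 40.72 m².
T⁴ = P/(εσA) = 5120/(1.0·5.67×10⁻⁸·40.72) = 2.218×10⁹ K⁴.
T = (2.218×10⁹)^(1/4).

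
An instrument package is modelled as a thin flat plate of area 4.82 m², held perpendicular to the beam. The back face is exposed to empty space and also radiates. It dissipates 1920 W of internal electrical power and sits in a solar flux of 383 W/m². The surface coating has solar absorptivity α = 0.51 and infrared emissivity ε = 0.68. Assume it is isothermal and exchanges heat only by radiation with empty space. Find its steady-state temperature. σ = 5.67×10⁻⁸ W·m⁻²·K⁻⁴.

T ≈ 296 K

At steady state, absorbed solar power + internal power = radiated power.
Absorbed: α·S·A_cross = 0.51·383·4.820 = 941.5 W (cross-section A).
Total input = 941.5 + 1920 = 2861 W.
Radiated: εσ·A_surf·T⁴ with A_surf = 2A = 9.640 m².
T⁴ = 2861/(0.68·5.67×10⁻⁸·9.640) = 7.699×10⁹ K⁴.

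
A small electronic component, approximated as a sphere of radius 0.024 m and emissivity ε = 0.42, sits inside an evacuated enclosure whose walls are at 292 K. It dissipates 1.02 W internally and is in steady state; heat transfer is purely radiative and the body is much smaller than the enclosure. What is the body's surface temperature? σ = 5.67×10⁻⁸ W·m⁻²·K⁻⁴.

For a small grey body in a large enclosure, net radiated power = εσA(T⁴ − T_w⁴).
Steady state: P = εσA(T⁴ − T_w⁴) with A = 4πr² = 0.007238 m².
T⁴ = P/(εσA) + T_w⁴ = 1.02/(0.42·5.67×10⁻⁸·0.007238) + (292)⁴
    = 5.917×10⁹ + 7.270×10⁹ = 1.319×10¹⁰ K⁴.

T ≈ 339 K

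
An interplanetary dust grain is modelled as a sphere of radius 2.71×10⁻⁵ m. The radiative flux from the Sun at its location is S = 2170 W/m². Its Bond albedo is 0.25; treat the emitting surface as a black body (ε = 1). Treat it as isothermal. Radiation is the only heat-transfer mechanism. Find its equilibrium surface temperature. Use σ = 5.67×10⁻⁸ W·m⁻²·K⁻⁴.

At equilibrium, absorbed power = emitted power.
Absorbing cross-section = πr² = 2.307×10⁻⁹ m²; emitting surface = 4πr² = 9.229×10⁻⁹ m² (ratio 4).
(1−a)S·A_cross = εσ·A_surf·T⁴  ⇒  T⁴ = (1−a)S/(4σ).
T⁴ = 0.750·2170/(4·5.67×10⁻⁸) = 7.176×10⁹ K⁴.
T = (7.176×10⁹)^(1/4).

T ≈ 291 K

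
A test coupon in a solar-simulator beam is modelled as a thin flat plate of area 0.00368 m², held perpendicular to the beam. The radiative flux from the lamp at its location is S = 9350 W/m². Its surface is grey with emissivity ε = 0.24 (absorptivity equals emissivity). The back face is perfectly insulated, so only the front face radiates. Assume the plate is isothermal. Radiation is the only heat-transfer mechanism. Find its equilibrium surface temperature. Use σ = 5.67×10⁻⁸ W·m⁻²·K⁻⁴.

T ≈ 637 K

At equilibrium, absorbed power = emitted power.
Absorbing cross-section = A = 0.003680 m²; emitting surface = A = 0.003680 m² (ratio 1).
εS·A_cross = εσ·A_surf·T⁴  ⇒  T⁴ = S/(1σ)   (ε cancels).
T⁴ = 9350/(1·5.67×10⁻⁸) = 1.649×10¹¹ K⁴.
T = (1.649×10¹¹)^(1/4).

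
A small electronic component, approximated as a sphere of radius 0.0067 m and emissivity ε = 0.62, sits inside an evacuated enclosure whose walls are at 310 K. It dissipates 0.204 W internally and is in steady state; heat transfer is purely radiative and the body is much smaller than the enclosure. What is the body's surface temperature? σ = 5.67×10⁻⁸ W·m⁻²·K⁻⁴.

For a small grey body in a large enclosure, net radiated power = εσA(T⁴ − T_w⁴).
Steady state: P = εσA(T⁴ − T_w⁴) with A = 4πr² = 5.641×10⁻⁴ m².
T⁴ = P/(εσA) + T_w⁴ = 0.204/(0.62·5.67×10⁻⁸·5.641×10⁻⁴) + (310)⁴
    = 1.029×10¹⁰ + 9.235×10⁹ = 1.952×10¹⁰ K⁴.

T ≈ 374 K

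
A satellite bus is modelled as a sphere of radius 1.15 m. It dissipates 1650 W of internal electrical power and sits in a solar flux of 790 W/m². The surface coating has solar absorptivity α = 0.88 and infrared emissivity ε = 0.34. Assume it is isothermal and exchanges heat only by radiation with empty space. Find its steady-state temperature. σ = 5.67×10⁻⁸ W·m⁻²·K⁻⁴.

At steady state, absorbed solar power + internal power = radiated power.
Absorbed: α·S·A_cross = 0.88·790·4.155 = 2888 W (cross-section πr²).
Total input = 2888 + 1650 = 4538 W.
Radiated: εσ·A_surf·T⁴ with A_surf = 4πr² = 16.62 m².
T⁴ = 4538/(0.34·5.67×10⁻⁸·16.62) = 1.417×10¹⁰ K⁴.

T ≈ 345 K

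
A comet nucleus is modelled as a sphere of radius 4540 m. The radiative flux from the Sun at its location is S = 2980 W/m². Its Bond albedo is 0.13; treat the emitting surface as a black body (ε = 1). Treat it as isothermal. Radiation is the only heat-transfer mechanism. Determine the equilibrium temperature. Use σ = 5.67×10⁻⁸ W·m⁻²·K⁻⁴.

At equilibrium, absorbed power = emitted power.
Absorbing cross-section = πr² = 6.475×10⁷ m²; emitting surface = 4πr² = 2.590×10⁸ m² (ratio 4).
(1−a)S·A_cross = εσ·A_surf·T⁴  ⇒  T⁴ = (1−a)S/(4σ).
T⁴ = 0.870·2980/(4·5.67×10⁻⁸) = 1.143×10¹⁰ K⁴.
T = (1.143×10¹⁰)^(1/4).

T ≈ 327 K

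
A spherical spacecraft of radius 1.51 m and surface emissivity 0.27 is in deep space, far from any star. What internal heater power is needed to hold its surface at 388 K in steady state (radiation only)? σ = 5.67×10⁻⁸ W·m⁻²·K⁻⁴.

P = εσ·4πr²·T⁴.
4πr² = 28.65 m²; T⁴ = 2.266×10¹⁰ K⁴.
P = 0.27·5.67×10⁻⁸·28.65·2.266×10¹⁰.

P ≈ 9940 W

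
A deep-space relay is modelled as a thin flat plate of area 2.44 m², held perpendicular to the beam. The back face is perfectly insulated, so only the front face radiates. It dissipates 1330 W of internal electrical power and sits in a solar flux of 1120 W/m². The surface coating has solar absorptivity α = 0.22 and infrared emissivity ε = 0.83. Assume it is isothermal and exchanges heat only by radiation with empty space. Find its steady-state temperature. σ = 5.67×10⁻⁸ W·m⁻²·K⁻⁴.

At steady state, absorbed solar power + internal power = radiated power.
Absorbed: α·S·A_cross = 0.22·1120·2.440 = 601.2 W (cross-section A).
Total input = 601.2 + 1330 = 1931 W.
Radiated: εσ·A_surf·T⁴ with A_surf = A = 2.440 m².
T⁴ = 1931/(0.83·5.67×10⁻⁸·2.440) = 1.682×10¹⁰ K⁴.

T ≈ 360 K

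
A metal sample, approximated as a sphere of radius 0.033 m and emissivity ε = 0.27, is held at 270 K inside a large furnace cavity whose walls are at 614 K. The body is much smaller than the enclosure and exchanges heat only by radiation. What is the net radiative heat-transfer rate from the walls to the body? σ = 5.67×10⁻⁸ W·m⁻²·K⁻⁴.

P_net ≈ 28.7 W

For a small grey body in a large enclosure: P_net = εσA(T_body⁴ − T_wall⁴).
A = 4πr² = 0.01368 m²; T_body⁴ − T_wall⁴ = 5.314×10⁹ − 1.421×10¹¹ = -1.368×10¹¹ K⁴.
|P_net| = 0.27·5.67×10⁻⁸·0.01368·1.368×10¹¹.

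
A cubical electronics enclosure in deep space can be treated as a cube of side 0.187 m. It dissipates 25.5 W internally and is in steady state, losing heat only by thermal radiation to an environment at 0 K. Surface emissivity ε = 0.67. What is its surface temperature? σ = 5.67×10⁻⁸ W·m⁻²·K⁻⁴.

Steady state: internal power = radiated power, P = εσA T⁴.
Radiating area A = 6L² = 0.2098 m².
T⁴ = P/(εσA) = 25.5/(0.67·5.67×10⁻⁸·0.2098) = 3.199×10⁹ K⁴.
T = (3.199×10⁹)^(1/4).

T ≈ 238 K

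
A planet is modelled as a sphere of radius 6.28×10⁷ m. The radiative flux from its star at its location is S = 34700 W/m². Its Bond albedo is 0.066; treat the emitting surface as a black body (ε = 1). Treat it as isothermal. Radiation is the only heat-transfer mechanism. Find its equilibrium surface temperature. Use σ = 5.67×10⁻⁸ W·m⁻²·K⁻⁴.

At equilibrium, absorbed power = emitted power.
Absorbing cross-section = πr² = 1.239×10¹⁶ m²; emitting surface = 4πr² = 4.956×10¹⁶ m² (ratio 4).
(1−a)S·A_cross = εσ·A_surf·T⁴  ⇒  T⁴ = (1−a)S/(4σ).
T⁴ = 0.934·34700/(4·5.67×10⁻⁸) = 1.429×10¹¹ K⁴.
T = (1.429×10¹¹)^(1/4).

T ≈ 615 K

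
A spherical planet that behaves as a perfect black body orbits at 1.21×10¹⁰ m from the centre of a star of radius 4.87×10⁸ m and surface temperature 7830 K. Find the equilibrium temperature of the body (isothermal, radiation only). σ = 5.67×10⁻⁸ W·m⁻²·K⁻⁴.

The star's surface emits σT_*⁴; at distance d the flux is S = σT_*⁴(R_*/d)².
S = 5.67×10⁻⁸·(7830)⁴·(4.87×10⁸/1.21×10¹⁰)² = 3.452×10⁵ W/m².
For an isothermal sphere T⁴ = (1−a)S/(4σ) = 1.522×10¹² K⁴.

T ≈ 1110 K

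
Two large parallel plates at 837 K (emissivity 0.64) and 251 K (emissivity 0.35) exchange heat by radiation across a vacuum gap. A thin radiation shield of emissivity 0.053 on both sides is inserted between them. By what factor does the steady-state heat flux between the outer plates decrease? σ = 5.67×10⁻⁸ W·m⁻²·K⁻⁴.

factor ≈ 11.7

Without shield: q₀ = σΔ(T⁴)/(1/ε₁+1/ε₂−1) with denominator 3.420.
With shield the two gaps are in series; the resistances add: (1/ε₁+1/ε_s−1)+(1/ε_s+1/ε₂−1) = 19.43+20.73 = 40.16.
Heat-flux ratio q₀/q = 40.16/3.420.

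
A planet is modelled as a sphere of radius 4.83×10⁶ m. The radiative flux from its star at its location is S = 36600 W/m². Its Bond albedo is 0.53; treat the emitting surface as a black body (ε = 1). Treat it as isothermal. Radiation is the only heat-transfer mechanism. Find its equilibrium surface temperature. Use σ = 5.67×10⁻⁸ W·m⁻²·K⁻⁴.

At equilibrium, absorbed power = emitted power.
Absorbing cross-section = πr² = 7.329×10¹³ m²; emitting surface = 4πr² = 2.932×10¹⁴ m² (ratio 4).
(1−a)S·A_cross = εσ·A_surf·T⁴  ⇒  T⁴ = (1−a)S/(4σ).
T⁴ = 0.470·36600/(4·5.67×10⁻⁸) = 7.585×10¹⁰ K⁴.
T = (7.585×10¹⁰)^(1/4).

T ≈ 525 K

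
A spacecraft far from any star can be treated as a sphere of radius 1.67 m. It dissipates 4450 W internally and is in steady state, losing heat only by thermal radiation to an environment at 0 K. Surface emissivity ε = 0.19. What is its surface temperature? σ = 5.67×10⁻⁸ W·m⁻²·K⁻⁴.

Steady state: internal power = radiated power, P = εσA T⁴.
Radiating area A = 4πr² = 35.05 m².
T⁴ = P/(εσA) = 4450/(0.19·5.67×10⁻⁸·35.05) = 1.179×10¹⁰ K⁴.
T = (1.179×10¹⁰)^(1/4).

T ≈ 329 K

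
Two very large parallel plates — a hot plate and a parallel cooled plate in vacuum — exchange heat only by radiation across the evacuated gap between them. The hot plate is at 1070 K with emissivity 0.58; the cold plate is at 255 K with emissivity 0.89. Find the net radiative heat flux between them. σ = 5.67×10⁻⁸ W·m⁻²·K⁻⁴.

q ≈ 40100 W/m²

For two infinite grey parallel plates, q = σ(T₁⁴ − T₂⁴)/(1/ε₁ + 1/ε₂ − 1).
T₁⁴ − T₂⁴ = 1.311×10¹² − 4.228×10⁹ = 1.307×10¹² K⁴.
1/ε₁ + 1/ε₂ − 1 = 1.724 + 1.124 − 1 = 1.848.
q = 5.67×10⁻⁸ × 1.307×10¹² / 1.848.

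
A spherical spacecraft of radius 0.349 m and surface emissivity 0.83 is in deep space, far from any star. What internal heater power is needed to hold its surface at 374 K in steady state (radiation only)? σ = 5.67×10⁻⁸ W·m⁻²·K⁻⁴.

P = εσ·4πr²·T⁴.
4πr² = 1.531 m²; T⁴ = 1.957×10¹⁰ K⁴.
P = 0.83·5.67×10⁻⁸·1.531·1.957×10¹⁰.

P ≈ 1410 W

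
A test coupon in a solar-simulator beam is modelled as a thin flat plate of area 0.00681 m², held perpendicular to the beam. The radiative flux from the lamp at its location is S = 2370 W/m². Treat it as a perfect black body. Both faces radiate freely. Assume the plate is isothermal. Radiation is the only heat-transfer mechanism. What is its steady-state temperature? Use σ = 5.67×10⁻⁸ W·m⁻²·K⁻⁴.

T ≈ 380 K

At equilibrium, absorbed power = emitted power.
Absorbing cross-section = A = 0.006810 m²; emitting surface = 2A = 0.01362 m² (ratio 2).
S·A_cross = εσ·A_surf·T⁴  ⇒  T⁴ = S/(2σ).
T⁴ = 1.00·2370/(2·5.67×10⁻⁸) = 2.090×10¹⁰ K⁴.
T = (2.090×10¹⁰)^(1/4).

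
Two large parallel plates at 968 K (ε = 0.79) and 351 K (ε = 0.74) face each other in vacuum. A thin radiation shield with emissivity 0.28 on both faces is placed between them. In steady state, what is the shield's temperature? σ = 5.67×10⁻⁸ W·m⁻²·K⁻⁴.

T_s ≈ 820 K

In steady state the net flux on the hot side equals that on the cold side.
σ(T₁⁴−T_s⁴)/D₁ = σ(T_s⁴−T₂⁴)/D₂, with D₁ = 1/ε₁+1/ε_s−1 = 3.837, D₂ = 1/ε_s+1/ε₂−1 = 3.923.
Solve for T_s⁴: T_s⁴ = (D₂·T₁⁴ + D₁·T₂⁴)/(D₁+D₂) = 4.514×10¹¹ K⁴.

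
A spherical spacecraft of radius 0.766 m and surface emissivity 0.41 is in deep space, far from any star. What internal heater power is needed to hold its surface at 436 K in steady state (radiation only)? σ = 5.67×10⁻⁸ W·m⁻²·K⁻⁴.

P = εσ·4πr²·T⁴.
4πr² = 7.373 m²; T⁴ = 3.614×10¹⁰ K⁴.
P = 0.41·5.67×10⁻⁸·7.373·3.614×10¹⁰.

P ≈ 6190 W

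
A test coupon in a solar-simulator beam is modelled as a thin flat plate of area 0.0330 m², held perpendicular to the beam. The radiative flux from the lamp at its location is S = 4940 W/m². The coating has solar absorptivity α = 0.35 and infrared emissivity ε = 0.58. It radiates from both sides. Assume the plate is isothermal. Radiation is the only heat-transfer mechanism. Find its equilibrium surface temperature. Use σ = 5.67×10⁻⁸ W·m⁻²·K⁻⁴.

T ≈ 403 K

At equilibrium, absorbed power = emitted power.
Absorbing cross-section = A = 0.03300 m²; emitting surface = 2A = 0.06600 m² (ratio 2).
αS·A_cross = εσ·A_surf·T⁴  ⇒  T⁴ = αS/(ε·2σ).
T⁴ = 0.350·4940/(0.58·2·5.67×10⁻⁸) = 2.629×10¹⁰ K⁴.
T = (2.629×10¹⁰)^(1/4).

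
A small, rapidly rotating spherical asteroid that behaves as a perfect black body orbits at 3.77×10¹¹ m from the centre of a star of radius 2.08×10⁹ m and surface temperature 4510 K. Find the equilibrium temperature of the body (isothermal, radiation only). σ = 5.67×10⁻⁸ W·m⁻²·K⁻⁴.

T ≈ 237 K

The star's surface emits σT_*⁴; at distance d the flux is S = σT_*⁴(R_*/d)².
S = 5.67×10⁻⁸·(4510)⁴·(2.08×10⁹/3.77×10¹¹)² = 714.1 W/m².
For an isothermal sphere T⁴ = (1−a)S/(4σ) = 3.148×10⁹ K⁴.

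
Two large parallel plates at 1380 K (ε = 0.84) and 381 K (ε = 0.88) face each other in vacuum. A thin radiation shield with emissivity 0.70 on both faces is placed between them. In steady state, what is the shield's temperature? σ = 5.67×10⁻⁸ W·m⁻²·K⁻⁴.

T_s ≈ 1160 K

In steady state the net flux on the hot side equals that on the cold side.
σ(T₁⁴−T_s⁴)/D₁ = σ(T_s⁴−T₂⁴)/D₂, with D₁ = 1/ε₁+1/ε_s−1 = 1.619, D₂ = 1/ε_s+1/ε₂−1 = 1.565.
Solve for T_s⁴: T_s⁴ = (D₂·T₁⁴ + D₁·T₂⁴)/(D₁+D₂) = 1.793×10¹² K⁴.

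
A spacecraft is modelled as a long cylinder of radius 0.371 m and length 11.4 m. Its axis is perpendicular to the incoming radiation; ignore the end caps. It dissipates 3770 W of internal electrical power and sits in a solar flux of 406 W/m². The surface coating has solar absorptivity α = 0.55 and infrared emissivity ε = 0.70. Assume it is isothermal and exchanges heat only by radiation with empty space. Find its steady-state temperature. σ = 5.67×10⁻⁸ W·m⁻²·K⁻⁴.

T ≈ 271 K

At steady state, absorbed solar power + internal power = radiated power.
Absorbed: α·S·A_cross = 0.55·406·8.459 = 1889 W (cross-section 2rL).
Total input = 1889 + 3770 = 5659 W.
Radiated: εσ·A_surf·T⁴ with A_surf = 2πrL = 26.57 m².
T⁴ = 5659/(0.70·5.67×10⁻⁸·26.57) = 5.365×10⁹ K⁴.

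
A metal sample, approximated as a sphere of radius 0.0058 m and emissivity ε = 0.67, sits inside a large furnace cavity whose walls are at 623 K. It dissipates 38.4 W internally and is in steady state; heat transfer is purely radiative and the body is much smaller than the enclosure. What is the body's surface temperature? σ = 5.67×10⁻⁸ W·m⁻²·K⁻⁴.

T ≈ 1260 K

For a small grey body in a large enclosure, net radiated power = εσA(T⁴ − T_w⁴).
Steady state: P = εσA(T⁴ − T_w⁴) with A = 4πr² = 4.227×10⁻⁴ m².
T⁴ = P/(εσA) + T_w⁴ = 38.4/(0.67·5.67×10⁻⁸·4.227×10⁻⁴) + (623)⁴
    = 2.391×10¹² + 1.506×10¹¹ = 2.542×10¹² K⁴.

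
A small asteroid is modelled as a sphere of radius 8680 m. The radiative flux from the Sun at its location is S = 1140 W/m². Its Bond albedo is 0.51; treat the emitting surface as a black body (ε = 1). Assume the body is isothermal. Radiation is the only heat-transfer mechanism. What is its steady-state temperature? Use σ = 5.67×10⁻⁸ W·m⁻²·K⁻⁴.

T ≈ 223 K

At equilibrium, absorbed power = emitted power.
Absorbing cross-section = πr² = 2.367×10⁸ m²; emitting surface = 4πr² = 9.468×10⁸ m² (ratio 4).
(1−a)S·A_cross = εσ·A_surf·T⁴  ⇒  T⁴ = (1−a)S/(4σ).
T⁴ = 0.490·1140/(4·5.67×10⁻⁸) = 2.463×10⁹ K⁴.
T = (2.463×10⁹)^(1/4).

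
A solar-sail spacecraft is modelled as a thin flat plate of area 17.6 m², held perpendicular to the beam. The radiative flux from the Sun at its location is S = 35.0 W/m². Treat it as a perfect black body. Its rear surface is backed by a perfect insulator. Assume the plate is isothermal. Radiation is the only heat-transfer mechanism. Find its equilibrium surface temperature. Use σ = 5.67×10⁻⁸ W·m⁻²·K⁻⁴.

T ≈ 158 K

At equilibrium, absorbed power = emitted power.
Absorbing cross-section = A = 17.60 m²; emitting surface = A = 17.60 m² (ratio 1).
S·A_cross = εσ·A_surf·T⁴  ⇒  T⁴ = S/(1σ).
T⁴ = 1.00·35.0/(1·5.67×10⁻⁸) = 6.173×10⁸ K⁴.
T = (6.173×10⁸)^(1/4).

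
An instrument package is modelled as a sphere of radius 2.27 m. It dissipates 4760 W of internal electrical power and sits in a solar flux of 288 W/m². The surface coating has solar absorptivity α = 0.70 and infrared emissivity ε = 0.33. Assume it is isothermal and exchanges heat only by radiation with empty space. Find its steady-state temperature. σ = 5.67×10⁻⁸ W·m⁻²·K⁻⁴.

At steady state, absorbed solar power + internal power = radiated power.
Absorbed: α·S·A_cross = 0.70·288·16.19 = 3264 W (cross-section πr²).
Total input = 3264 + 4760 = 8024 W.
Radiated: εσ·A_surf·T⁴ with A_surf = 4πr² = 64.75 m².
T⁴ = 8024/(0.33·5.67×10⁻⁸·64.75) = 6.622×10⁹ K⁴.

T ≈ 285 K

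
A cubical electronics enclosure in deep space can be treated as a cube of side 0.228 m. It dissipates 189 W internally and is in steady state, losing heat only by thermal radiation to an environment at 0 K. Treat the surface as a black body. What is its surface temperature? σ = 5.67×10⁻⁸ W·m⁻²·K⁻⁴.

Steady state: internal power = radiated power, P = εσA T⁴.
Radiating area A = 6L² = 0.3119 m².
T⁴ = P/(εσA) = 189/(1.0·5.67×10⁻⁸·0.3119) = 1.069×10¹⁰ K⁴.
T = (1.069×10¹⁰)^(1/4).

T ≈ 322 K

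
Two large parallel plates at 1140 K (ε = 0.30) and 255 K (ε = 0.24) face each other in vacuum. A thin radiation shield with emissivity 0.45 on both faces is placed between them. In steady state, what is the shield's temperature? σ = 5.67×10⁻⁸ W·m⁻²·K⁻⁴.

T_s ≈ 979 K

In steady state the net flux on the hot side equals that on the cold side.
σ(T₁⁴−T_s⁴)/D₁ = σ(T_s⁴−T₂⁴)/D₂, with D₁ = 1/ε₁+1/ε_s−1 = 4.556, D₂ = 1/ε_s+1/ε₂−1 = 5.389.
Solve for T_s⁴: T_s⁴ = (D₂·T₁⁴ + D₁·T₂⁴)/(D₁+D₂) = 9.172×10¹¹ K⁴.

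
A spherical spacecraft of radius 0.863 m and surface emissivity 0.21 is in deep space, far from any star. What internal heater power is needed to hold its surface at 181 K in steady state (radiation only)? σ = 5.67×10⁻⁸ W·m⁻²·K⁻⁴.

P ≈ 120 W

P = εσ·4πr²·T⁴.
4πr² = 9.359 m²; T⁴ = 1.073×10⁹ K⁴.
P = 0.21·5.67×10⁻⁸·9.359·1.073×10⁹.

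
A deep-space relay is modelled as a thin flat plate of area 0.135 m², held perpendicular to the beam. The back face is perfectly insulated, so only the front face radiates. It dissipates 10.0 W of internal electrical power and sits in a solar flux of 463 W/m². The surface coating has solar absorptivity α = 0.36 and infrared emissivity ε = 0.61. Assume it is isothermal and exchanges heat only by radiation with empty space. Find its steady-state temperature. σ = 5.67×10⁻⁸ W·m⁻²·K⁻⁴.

T ≈ 289 K

At steady state, absorbed solar power + internal power = radiated power.
Absorbed: α·S·A_cross = 0.36·463·0.1350 = 22.50 W (cross-section A).
Total input = 22.50 + 10.0 = 32.50 W.
Radiated: εσ·A_surf·T⁴ with A_surf = A = 0.1350 m².
T⁴ = 32.50/(0.61·5.67×10⁻⁸·0.1350) = 6.961×10⁹ K⁴.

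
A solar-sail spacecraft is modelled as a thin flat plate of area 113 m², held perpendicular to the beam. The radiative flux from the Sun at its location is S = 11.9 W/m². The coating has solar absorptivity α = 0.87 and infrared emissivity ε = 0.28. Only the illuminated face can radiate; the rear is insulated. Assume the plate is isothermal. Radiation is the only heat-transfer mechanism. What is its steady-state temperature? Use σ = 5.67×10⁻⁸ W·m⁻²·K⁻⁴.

T ≈ 160 K

At equilibrium, absorbed power = emitted power.
Absorbing cross-section = A = 113.0 m²; emitting surface = A = 113.0 m² (ratio 1).
αS·A_cross = εσ·A_surf·T⁴  ⇒  T⁴ = αS/(ε·1σ).
T⁴ = 0.870·11.9/(0.28·1·5.67×10⁻⁸) = 6.521×10⁸ K⁴.
T = (6.521×10⁸)^(1/4).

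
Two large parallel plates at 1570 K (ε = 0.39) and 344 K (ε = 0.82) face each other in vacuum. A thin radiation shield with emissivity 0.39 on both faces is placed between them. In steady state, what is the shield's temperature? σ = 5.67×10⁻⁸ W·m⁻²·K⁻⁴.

T_s ≈ 1250 K

In steady state the net flux on the hot side equals that on the cold side.
σ(T₁⁴−T_s⁴)/D₁ = σ(T_s⁴−T₂⁴)/D₂, with D₁ = 1/ε₁+1/ε_s−1 = 4.128, D₂ = 1/ε_s+1/ε₂−1 = 2.784.
Solve for T_s⁴: T_s⁴ = (D₂·T₁⁴ + D₁·T₂⁴)/(D₁+D₂) = 2.455×10¹² K⁴.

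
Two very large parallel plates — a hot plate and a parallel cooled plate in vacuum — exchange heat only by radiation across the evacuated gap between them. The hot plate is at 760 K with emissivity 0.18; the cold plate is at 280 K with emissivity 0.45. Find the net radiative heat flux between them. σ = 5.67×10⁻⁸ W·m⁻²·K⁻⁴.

For two infinite grey parallel plates, q = σ(T₁⁴ − T₂⁴)/(1/ε₁ + 1/ε₂ − 1).
T₁⁴ − T₂⁴ = 3.336×10¹¹ − 6.147×10⁹ = 3.275×10¹¹ K⁴.
1/ε₁ + 1/ε₂ − 1 = 5.556 + 2.222 − 1 = 6.778.
q = 5.67×10⁻⁸ × 3.275×10¹¹ / 6.778.

q ≈ 2740 W/m²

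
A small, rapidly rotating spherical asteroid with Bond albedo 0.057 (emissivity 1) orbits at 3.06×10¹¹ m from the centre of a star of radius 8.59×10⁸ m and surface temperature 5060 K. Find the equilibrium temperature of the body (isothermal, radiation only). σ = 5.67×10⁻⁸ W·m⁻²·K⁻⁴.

T ≈ 187 K

The star's surface emits σT_*⁴; at distance d the flux is S = σT_*⁴(R_*/d)².
S = 5.67×10⁻⁸·(5060)⁴·(8.59×10⁸/3.06×10¹¹)² = 292.9 W/m².
For an isothermal sphere T⁴ = (1−a)S/(4σ) = 1.218×10⁹ K⁴.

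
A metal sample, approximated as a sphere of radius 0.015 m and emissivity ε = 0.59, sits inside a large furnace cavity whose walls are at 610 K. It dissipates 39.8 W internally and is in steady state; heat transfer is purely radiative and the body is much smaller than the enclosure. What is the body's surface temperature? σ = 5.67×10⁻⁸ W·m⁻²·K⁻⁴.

For a small grey body in a large enclosure, net radiated power = εσA(T⁴ − T_w⁴).
Steady state: P = εσA(T⁴ − T_w⁴) with A = 4πr² = 0.002827 m².
T⁴ = P/(εσA) + T_w⁴ = 39.8/(0.59·5.67×10⁻⁸·0.002827) + (610)⁴
    = 4.208×10¹¹ + 1.385×10¹¹ = 5.592×10¹¹ K⁴.

T ≈ 865 K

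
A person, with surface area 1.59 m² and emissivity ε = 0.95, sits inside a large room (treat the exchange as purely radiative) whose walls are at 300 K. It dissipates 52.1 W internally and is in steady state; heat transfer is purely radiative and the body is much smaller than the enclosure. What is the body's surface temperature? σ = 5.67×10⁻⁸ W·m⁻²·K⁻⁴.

For a small grey body in a large enclosure, net radiated power = εσA(T⁴ − T_w⁴).
Steady state: P = εσA(T⁴ − T_w⁴) with A = 1.59 m².
T⁴ = P/(εσA) + T_w⁴ = 52.1/(0.95·5.67×10⁻⁸·1.590) + (300)⁴
    = 6.083×10⁸ + 8.100×10⁹ = 8.708×10⁹ K⁴.

T ≈ 305 K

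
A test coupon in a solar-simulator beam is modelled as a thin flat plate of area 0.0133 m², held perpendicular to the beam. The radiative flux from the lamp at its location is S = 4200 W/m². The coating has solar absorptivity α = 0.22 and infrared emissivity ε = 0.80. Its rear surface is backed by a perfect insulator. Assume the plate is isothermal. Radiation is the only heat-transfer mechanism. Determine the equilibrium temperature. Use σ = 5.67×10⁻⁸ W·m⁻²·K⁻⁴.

At equilibrium, absorbed power = emitted power.
Absorbing cross-section = A = 0.01330 m²; emitting surface = A = 0.01330 m² (ratio 1).
αS·A_cross = εσ·A_surf·T⁴  ⇒  T⁴ = αS/(ε·1σ).
T⁴ = 0.220·4200/(0.80·1·5.67×10⁻⁸) = 2.037×10¹⁰ K⁴.
T = (2.037×10¹⁰)^(1/4).

T ≈ 378 K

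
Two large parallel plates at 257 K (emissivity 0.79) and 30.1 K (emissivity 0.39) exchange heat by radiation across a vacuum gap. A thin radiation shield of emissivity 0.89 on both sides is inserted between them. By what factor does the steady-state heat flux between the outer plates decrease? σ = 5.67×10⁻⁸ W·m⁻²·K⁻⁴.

factor ≈ 1.44

Without shield: q₀ = σΔ(T⁴)/(1/ε₁+1/ε₂−1) with denominator 2.830.
With shield the two gaps are in series; the resistances add: (1/ε₁+1/ε_s−1)+(1/ε_s+1/ε₂−1) = 1.389+2.688 = 4.077.
Heat-flux ratio q₀/q = 4.077/2.830.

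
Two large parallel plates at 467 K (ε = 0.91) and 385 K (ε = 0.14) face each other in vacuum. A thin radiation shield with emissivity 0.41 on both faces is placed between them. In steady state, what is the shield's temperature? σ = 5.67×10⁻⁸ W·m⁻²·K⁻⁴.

T_s ≈ 452 K

In steady state the net flux on the hot side equals that on the cold side.
σ(T₁⁴−T_s⁴)/D₁ = σ(T_s⁴−T₂⁴)/D₂, with D₁ = 1/ε₁+1/ε_s−1 = 2.538, D₂ = 1/ε_s+1/ε₂−1 = 8.582.
Solve for T_s⁴: T_s⁴ = (D₂·T₁⁴ + D₁·T₂⁴)/(D₁+D₂) = 4.172×10¹⁰ K⁴.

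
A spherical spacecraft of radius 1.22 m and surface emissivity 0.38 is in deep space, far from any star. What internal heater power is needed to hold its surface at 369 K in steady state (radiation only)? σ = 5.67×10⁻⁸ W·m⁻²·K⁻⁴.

P ≈ 7470 W

P = εσ·4πr²·T⁴.
4πr² = 18.70 m²; T⁴ = 1.854×10¹⁰ K⁴.
P = 0.38·5.67×10⁻⁸·18.70·1.854×10¹⁰.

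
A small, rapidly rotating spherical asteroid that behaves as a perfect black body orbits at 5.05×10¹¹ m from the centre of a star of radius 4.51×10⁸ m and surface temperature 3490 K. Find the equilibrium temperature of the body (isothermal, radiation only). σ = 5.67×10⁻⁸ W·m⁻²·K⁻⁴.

T ≈ 73.7 K

The star's surface emits σT_*⁴; at distance d the flux is S = σT_*⁴(R_*/d)².
S = 5.67×10⁻⁸·(3490)⁴·(4.51×10⁸/5.05×10¹¹)² = 6.709 W/m².
For an isothermal sphere T⁴ = (1−a)S/(4σ) = 2.958×10⁷ K⁴.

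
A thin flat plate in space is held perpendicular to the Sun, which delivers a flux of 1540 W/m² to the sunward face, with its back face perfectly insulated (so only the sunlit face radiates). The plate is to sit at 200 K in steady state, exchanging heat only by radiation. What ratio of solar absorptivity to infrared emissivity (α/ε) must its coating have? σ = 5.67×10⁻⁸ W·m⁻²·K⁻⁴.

α/ε ≈ 0.0589

Balance: αS·A = εσ·1A·T⁴ ⇒ α/ε = σT⁴/S.
α/ε = 5.67×10⁻⁸·(200)⁴/1540 = 5.67×10⁻⁸·1.600×10⁹/1540.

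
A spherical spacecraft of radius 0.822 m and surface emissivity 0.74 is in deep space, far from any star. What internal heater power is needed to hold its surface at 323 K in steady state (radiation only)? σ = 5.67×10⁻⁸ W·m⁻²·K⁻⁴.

P = εσ·4πr²·T⁴.
4πr² = 8.491 m²; T⁴ = 1.088×10¹⁰ K⁴.
P = 0.74·5.67×10⁻⁸·8.491·1.088×10¹⁰.

P ≈ 3880 W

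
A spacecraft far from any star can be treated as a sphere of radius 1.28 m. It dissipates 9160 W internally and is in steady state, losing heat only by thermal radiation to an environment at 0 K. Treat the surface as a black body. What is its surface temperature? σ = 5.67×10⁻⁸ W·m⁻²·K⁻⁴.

Steady state: internal power = radiated power, P = εσA T⁴.
Radiating area A = 4πr² = 20.59 m².
T⁴ = P/(εσA) = 9160/(1.0·5.67×10⁻⁸·20.59) = 7.847×10⁹ K⁴.
T = (7.847×10⁹)^(1/4).

T ≈ 298 K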